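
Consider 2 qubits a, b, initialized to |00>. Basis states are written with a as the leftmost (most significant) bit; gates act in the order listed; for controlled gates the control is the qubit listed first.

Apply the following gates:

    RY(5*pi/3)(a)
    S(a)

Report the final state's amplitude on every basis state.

After the circuit, the state carries amplitude -sqrt(3)/2 on |00>, 0 on |01>, I/2 on |10>, 0 on |11>.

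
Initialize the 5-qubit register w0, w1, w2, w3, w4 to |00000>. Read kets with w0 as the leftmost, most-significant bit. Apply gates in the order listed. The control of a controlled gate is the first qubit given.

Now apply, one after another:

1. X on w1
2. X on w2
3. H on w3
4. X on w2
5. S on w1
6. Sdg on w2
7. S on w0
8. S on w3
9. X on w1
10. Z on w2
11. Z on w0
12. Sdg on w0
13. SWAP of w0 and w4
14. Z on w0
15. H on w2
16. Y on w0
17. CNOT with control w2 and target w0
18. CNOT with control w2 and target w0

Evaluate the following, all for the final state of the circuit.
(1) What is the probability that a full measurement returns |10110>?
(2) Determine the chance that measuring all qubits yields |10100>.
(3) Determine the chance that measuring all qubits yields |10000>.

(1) Outcome |10110> occurs with probability 1/4. Key observation: the block from step 17 through step 18 cancels to the identity and can be dropped.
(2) The probability of measuring |10100> is 1/4.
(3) Outcome |10000> occurs with probability 1/4.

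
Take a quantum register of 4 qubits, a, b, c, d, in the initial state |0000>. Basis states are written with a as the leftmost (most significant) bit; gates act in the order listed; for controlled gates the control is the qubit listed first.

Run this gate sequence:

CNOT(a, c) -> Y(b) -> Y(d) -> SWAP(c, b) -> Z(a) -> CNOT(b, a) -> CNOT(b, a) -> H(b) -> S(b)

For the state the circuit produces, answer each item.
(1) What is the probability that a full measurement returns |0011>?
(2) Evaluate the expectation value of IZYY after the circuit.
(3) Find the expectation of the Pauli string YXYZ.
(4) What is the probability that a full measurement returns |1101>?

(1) Outcome |0011> occurs with probability 1/2.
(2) The expectation value of IZYY is 0.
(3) The observable YXYZ averages to 0.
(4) Outcome |1101> occurs with probability 0.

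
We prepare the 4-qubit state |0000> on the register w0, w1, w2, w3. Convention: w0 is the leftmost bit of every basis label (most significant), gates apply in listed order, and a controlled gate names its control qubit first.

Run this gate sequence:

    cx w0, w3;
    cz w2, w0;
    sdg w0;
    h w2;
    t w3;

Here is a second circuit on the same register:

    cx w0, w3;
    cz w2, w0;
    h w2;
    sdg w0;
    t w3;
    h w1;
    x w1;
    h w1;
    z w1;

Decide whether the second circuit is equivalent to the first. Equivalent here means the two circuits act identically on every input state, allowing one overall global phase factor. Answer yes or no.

Yes: on every input state the two circuits agree up to one overall phase factor.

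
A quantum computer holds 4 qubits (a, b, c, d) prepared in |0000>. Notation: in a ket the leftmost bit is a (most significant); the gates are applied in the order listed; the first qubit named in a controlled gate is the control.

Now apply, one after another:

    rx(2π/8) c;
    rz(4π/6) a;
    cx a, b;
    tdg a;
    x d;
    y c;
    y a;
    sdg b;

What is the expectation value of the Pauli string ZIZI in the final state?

The expectation value of ZIZI is sqrt(2)/2.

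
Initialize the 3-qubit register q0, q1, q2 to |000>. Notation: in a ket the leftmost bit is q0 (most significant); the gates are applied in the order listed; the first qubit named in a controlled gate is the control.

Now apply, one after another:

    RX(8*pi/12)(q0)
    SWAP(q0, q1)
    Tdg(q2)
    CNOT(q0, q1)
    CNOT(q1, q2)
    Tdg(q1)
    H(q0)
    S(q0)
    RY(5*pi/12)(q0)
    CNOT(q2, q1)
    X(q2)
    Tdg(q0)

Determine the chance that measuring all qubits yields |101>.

Outcome |101> occurs with probability 1/8.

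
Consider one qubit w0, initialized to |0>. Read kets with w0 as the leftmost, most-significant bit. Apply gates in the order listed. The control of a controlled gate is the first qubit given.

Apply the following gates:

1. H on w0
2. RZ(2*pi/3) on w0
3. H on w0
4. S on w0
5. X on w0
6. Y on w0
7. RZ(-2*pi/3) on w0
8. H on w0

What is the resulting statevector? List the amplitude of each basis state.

The resulting statevector has amplitude sqrt(2)*(1 - I + exp(I*pi/6) + exp(I*pi/3))/4 on |0>, sqrt(2)*(-1 - I - exp(I*pi/3) + exp(I*pi/6))/4 on |1>.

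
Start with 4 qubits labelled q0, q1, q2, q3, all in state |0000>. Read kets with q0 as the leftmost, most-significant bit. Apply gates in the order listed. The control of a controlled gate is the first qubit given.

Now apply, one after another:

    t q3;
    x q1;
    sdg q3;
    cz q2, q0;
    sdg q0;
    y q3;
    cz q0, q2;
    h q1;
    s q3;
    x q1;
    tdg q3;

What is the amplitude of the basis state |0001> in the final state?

The amplitude on |0001> is -sqrt(2)*exp(3*I*pi/4)/2.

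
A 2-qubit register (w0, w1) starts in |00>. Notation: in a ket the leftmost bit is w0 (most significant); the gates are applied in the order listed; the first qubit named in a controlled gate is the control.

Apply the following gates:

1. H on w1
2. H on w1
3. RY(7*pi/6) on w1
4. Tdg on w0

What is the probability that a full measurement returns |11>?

A full measurement returns |11> with probability 0. Key observation: steps 1-2 multiply out to the identity, so the circuit reduces to the remaining gates.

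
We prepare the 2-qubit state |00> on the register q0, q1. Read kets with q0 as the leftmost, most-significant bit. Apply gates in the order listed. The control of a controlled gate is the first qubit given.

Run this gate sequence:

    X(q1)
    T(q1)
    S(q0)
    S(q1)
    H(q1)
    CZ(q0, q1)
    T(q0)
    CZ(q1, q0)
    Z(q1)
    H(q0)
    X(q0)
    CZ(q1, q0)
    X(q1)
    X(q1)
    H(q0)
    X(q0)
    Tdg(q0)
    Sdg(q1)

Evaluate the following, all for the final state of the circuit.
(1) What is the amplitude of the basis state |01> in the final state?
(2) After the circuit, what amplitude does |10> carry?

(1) The amplitude on |01> is sqrt(2)*exp(I*pi/4)/2.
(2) The final state's coefficient on |10> equals sqrt(2)*I/2.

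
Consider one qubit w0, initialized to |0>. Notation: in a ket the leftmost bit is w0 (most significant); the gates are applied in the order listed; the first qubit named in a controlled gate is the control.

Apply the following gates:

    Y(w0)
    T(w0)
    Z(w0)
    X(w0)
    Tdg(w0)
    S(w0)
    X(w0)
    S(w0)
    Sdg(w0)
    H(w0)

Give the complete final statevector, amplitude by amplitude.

The resulting statevector has amplitude -sqrt(2)*exp(3*I*pi/4)/2 on |0>, sqrt(2)*exp(3*I*pi/4)/2 on |1>.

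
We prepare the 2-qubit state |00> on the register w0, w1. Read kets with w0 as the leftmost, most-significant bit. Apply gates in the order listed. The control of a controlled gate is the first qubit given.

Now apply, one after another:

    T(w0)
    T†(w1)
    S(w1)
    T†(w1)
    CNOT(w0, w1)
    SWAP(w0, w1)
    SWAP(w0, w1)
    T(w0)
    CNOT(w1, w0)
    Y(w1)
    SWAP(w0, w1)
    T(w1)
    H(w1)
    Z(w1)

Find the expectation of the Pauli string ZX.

In the final state, ZX has expectation 1.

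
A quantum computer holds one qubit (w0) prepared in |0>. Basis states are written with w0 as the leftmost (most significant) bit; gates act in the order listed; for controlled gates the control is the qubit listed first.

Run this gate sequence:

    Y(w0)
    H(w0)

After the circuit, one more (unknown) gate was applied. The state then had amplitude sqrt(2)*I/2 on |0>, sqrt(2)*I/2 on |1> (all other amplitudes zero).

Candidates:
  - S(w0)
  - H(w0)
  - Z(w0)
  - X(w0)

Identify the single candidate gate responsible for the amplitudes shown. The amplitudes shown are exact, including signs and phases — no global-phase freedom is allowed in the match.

It was Z(w0) that produced the state shown.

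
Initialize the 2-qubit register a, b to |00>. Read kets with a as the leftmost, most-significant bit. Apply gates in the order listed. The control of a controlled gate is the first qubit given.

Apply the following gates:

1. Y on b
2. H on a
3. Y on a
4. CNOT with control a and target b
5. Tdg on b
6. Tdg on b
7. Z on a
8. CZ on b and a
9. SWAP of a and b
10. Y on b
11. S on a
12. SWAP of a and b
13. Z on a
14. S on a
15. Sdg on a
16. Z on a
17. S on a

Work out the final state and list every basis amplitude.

After the circuit, the state carries amplitude -sqrt(2)*I/2 on |00>, 0 on |01>, 0 on |10>, -sqrt(2)/2 on |11>. Key observation: gates 13-16 undo each other exactly, leaving only the rest of the circuit to track.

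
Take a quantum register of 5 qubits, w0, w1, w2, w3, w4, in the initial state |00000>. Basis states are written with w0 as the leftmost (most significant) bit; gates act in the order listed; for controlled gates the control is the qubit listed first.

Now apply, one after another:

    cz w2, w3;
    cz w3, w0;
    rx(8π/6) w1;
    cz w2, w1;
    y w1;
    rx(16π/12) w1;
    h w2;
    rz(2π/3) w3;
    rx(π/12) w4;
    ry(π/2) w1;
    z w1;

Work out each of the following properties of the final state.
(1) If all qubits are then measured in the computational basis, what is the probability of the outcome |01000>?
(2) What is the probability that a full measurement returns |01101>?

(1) Outcome |01000> occurs with probability sqrt(2)/32 + sqrt(6)/32 + 1/8.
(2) A full measurement returns |01101> with probability -sqrt(6)/32 - sqrt(2)/32 + 1/8.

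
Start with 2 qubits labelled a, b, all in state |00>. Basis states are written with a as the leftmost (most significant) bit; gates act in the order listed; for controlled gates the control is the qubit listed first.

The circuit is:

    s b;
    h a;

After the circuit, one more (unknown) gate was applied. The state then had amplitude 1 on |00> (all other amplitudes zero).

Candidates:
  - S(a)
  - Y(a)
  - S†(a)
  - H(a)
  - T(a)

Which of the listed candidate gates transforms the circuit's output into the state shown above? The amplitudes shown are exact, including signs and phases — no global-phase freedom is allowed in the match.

The applied gate was H(a).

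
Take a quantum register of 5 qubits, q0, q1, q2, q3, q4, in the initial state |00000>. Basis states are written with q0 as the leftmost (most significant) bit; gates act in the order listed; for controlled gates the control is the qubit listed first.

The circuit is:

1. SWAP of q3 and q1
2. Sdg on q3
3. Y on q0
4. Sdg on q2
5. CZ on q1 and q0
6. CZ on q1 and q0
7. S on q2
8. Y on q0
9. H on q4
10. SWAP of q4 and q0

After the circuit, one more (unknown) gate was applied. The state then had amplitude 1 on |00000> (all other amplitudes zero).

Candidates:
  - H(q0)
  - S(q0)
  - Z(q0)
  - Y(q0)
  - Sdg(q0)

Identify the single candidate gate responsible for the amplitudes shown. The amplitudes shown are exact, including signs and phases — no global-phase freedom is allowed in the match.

The applied gate was H(q0). Key observation: steps 3-8 multiply out to the identity, so the circuit reduces to the remaining gates.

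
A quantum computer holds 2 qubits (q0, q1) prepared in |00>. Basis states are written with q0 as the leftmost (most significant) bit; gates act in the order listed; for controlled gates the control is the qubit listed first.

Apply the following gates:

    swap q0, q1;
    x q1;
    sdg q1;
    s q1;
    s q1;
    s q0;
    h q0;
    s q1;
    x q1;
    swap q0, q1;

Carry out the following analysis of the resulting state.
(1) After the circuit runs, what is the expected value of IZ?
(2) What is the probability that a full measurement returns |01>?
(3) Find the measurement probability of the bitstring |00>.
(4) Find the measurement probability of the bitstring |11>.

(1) The expectation value of IZ is 0.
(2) A full measurement returns |01> with probability 1/2.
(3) The probability of measuring |00> is 1/2.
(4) A full measurement returns |11> with probability 0.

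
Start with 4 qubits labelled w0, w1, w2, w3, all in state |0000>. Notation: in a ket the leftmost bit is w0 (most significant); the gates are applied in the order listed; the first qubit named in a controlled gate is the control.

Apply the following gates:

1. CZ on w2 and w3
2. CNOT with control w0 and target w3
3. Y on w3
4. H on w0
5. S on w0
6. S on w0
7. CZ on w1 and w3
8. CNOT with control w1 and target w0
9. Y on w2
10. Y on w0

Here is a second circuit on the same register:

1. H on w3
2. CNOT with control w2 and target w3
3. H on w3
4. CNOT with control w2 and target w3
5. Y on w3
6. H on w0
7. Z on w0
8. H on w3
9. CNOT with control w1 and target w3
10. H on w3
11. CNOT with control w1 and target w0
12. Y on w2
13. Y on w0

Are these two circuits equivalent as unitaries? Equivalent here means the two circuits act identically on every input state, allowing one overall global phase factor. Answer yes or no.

No: there is an input state on which the two circuits produce genuinely different outputs (not merely differing by a phase).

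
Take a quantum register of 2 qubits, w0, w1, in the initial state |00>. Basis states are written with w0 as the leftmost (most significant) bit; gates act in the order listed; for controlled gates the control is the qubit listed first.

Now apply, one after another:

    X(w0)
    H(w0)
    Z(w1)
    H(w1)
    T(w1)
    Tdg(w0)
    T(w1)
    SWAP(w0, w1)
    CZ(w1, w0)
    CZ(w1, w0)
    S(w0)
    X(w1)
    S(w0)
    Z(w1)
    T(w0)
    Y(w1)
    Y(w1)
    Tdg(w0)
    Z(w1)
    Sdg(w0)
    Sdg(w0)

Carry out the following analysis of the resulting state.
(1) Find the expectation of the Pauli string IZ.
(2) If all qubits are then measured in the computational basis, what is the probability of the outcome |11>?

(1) The observable IZ averages to 0. Key observation: the block from step 13 through step 20 cancels to the identity and can be dropped.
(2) Outcome |11> occurs with probability 1/4.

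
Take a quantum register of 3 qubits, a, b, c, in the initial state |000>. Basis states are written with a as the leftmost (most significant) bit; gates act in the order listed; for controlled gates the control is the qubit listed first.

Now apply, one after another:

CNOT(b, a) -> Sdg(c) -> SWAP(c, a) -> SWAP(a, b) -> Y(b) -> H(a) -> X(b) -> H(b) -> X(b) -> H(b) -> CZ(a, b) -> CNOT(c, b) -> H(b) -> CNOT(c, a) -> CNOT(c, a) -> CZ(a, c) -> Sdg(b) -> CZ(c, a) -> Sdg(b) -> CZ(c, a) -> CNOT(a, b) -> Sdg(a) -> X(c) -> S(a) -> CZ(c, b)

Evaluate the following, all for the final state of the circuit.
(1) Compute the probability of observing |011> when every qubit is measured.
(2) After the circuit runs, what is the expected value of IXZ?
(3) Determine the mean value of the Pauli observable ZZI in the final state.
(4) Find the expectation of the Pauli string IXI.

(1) Outcome |011> occurs with probability 1/4.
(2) The observable IXZ averages to -1.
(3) The observable ZZI averages to 0.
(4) In the final state, IXI has expectation 1.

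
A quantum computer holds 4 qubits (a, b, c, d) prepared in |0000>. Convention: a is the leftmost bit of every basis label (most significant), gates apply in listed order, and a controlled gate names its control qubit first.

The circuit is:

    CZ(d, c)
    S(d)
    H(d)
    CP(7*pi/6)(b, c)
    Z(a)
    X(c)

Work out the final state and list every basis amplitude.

The resulting statevector has amplitude sqrt(2)/2 on |0010>, sqrt(2)/2 on |0011>, and 0 on every other basis state.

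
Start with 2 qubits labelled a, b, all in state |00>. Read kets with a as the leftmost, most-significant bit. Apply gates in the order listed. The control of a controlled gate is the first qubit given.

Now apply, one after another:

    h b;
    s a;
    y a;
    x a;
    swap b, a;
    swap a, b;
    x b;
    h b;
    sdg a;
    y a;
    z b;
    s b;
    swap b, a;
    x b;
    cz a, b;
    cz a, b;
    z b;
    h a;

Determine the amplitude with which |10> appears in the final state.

|10> carries amplitude -sqrt(2)/2 in the final state.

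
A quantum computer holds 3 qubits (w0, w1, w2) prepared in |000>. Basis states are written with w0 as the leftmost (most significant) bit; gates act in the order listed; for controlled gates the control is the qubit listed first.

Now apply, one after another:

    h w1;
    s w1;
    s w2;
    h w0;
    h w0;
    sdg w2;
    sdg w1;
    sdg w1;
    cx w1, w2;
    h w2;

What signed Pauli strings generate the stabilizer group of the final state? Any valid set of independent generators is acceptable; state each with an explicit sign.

One valid set of independent stabilizer generators is -IYZ, +IZX, +ZII (any independent generating set of the same group is equally correct).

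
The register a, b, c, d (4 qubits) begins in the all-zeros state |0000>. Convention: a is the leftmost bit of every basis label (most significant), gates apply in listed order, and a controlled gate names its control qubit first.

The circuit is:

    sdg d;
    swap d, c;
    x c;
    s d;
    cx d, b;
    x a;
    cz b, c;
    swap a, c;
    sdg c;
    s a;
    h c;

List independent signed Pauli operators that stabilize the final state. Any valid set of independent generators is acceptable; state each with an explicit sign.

One valid set of independent stabilizer generators is -IIXI, -ZIII, +IZII, +IIIZ (any independent generating set of the same group is equally correct).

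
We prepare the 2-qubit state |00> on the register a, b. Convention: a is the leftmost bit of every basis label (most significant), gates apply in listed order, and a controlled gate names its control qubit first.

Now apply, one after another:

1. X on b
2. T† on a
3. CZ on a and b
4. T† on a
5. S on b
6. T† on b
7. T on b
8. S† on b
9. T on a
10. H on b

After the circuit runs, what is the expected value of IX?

In the final state, IX has expectation -1. Key observation: steps 4-9 multiply out to the identity, so the circuit reduces to the remaining gates.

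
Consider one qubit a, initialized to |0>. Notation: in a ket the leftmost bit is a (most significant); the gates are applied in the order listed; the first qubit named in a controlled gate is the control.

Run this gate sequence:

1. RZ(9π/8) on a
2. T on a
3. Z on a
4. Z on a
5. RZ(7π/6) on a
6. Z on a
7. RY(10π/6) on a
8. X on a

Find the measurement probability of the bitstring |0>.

Outcome |0> occurs with probability 1/4.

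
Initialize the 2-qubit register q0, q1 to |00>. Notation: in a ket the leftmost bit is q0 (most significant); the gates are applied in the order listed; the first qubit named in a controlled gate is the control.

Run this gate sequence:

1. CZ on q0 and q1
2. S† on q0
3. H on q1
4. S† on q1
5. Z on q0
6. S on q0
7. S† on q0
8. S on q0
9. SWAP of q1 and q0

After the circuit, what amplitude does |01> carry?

The final state's coefficient on |01> equals 0.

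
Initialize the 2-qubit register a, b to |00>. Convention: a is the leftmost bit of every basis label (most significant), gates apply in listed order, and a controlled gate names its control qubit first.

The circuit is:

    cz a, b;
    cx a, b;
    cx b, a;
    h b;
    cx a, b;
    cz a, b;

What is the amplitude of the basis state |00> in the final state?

The final state's coefficient on |00> equals sqrt(2)/2.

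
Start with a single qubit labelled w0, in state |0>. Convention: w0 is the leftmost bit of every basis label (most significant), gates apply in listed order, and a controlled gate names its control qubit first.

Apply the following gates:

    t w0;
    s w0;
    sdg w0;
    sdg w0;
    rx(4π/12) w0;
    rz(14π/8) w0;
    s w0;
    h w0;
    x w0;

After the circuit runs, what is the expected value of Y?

In the final state, Y has expectation -sqrt(6)/4.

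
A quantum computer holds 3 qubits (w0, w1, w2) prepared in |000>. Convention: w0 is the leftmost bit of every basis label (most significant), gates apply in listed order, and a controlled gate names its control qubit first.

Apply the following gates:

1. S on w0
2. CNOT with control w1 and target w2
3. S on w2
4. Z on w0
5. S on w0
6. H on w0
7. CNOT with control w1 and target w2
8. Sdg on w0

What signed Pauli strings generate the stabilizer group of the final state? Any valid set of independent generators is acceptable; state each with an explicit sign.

One valid set of independent stabilizer generators is -YII, +IZI, +IIZ (any independent generating set of the same group is equally correct).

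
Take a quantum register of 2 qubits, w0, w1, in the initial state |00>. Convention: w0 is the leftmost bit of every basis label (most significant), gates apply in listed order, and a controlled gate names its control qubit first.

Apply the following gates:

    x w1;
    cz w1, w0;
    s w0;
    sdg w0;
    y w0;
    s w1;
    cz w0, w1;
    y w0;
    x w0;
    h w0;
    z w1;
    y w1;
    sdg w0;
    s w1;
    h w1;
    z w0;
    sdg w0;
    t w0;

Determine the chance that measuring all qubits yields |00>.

A full measurement returns |00> with probability 1/4.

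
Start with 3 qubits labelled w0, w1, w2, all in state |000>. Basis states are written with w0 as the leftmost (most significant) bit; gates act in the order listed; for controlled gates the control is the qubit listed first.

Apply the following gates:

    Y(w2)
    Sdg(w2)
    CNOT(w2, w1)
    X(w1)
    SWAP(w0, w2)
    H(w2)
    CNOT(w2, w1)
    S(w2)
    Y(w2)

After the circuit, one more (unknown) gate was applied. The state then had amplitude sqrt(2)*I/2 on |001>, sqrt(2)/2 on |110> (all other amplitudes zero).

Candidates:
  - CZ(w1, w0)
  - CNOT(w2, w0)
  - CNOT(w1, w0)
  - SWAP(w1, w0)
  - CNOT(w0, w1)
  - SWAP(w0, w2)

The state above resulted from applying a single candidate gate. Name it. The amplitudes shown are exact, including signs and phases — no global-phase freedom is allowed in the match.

The applied gate was CNOT(w2, w0).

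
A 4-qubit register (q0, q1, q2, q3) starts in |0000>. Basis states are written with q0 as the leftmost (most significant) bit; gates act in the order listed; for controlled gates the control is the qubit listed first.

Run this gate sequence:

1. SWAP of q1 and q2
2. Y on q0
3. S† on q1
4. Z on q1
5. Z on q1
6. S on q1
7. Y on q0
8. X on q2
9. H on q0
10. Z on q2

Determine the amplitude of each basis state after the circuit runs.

After the circuit, the state carries amplitude -sqrt(2)/2 on |0010>, -sqrt(2)/2 on |1010>, and 0 on every other basis state. Key observation: gates 2-7 undo each other exactly, leaving only the rest of the circuit to track.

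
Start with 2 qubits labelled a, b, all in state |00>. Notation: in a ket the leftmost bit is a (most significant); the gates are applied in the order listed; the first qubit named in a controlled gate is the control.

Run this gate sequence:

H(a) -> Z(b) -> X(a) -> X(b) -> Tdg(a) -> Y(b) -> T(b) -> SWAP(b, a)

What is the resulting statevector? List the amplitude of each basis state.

The resulting statevector has amplitude -sqrt(2)*I/2 on |00>, -sqrt(2)*exp(I*pi/4)/2 on |01>, 0 on |10>, 0 on |11>.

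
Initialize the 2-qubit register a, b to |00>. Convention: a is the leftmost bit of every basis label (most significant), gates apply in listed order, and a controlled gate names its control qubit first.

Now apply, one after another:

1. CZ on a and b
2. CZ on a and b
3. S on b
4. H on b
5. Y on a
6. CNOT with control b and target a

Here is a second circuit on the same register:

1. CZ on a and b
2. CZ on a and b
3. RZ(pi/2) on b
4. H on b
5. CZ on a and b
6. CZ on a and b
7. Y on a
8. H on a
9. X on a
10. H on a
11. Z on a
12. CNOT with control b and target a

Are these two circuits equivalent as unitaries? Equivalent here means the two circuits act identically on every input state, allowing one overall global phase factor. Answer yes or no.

Yes: on every input state the two circuits agree up to one overall phase factor.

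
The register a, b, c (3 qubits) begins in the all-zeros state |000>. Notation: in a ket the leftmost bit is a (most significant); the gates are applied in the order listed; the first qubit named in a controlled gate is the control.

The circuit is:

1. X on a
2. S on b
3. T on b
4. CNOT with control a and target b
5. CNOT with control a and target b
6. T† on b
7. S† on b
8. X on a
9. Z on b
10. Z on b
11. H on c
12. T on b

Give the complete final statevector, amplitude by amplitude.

The final amplitudes are sqrt(2)/2 on |000>, sqrt(2)/2 on |001>, and 0 on every other basis state. Key observation: steps 1-8 multiply out to the identity, so the circuit reduces to the remaining gates.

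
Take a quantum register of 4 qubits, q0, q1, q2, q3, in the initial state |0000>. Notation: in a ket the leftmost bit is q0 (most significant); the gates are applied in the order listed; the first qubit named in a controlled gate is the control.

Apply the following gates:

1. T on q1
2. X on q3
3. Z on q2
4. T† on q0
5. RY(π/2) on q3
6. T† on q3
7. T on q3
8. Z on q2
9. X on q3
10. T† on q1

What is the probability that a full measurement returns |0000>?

A full measurement returns |0000> with probability 1/2.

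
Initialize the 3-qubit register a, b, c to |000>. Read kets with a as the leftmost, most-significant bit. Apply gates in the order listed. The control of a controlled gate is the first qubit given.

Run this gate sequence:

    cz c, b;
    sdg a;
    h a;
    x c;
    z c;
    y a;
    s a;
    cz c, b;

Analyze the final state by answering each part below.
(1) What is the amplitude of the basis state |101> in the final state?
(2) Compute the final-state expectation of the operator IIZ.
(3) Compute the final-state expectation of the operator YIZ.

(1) The amplitude on |101> is sqrt(2)/2.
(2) The observable IIZ averages to -1.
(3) The expectation value of YIZ is 1.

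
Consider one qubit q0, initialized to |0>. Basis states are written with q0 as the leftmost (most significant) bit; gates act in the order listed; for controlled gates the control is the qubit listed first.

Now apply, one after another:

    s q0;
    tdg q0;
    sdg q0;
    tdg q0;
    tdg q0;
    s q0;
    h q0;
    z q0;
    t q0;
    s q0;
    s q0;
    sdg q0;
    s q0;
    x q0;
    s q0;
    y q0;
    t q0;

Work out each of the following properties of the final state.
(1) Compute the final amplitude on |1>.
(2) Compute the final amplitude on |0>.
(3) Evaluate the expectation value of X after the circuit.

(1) The final state's coefficient on |1> equals -sqrt(2)/2.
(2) The amplitude on |0> is sqrt(2)/2.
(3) The expectation value of X is -1.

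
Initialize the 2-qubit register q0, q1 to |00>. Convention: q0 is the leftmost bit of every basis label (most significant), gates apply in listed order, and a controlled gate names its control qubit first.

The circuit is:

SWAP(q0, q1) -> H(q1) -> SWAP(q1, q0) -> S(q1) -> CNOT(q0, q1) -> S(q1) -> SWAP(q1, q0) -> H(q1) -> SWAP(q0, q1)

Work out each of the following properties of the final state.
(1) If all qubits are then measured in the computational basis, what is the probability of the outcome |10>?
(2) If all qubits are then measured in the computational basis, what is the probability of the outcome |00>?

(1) A full measurement returns |10> with probability 1/4.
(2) The probability of measuring |00> is 1/4.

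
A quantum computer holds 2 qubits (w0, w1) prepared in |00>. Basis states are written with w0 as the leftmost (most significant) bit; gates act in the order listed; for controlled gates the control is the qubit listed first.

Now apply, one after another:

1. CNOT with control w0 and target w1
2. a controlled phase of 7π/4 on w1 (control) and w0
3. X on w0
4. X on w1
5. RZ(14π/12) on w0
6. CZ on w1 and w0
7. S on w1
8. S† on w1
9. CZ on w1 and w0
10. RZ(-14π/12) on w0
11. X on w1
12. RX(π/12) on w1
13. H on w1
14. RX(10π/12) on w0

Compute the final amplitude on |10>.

|10> carries amplitude -sqrt(3*sqrt(2) + 6)/16 - sqrt(2 - sqrt(2))/16 + sqrt(6 - 3*sqrt(2))/16 + 3*sqrt(sqrt(2) + 2)/16 - I*sqrt(3*sqrt(2) + 6)/16 - I*sqrt(6 - 3*sqrt(2))/16 + I*sqrt(sqrt(2) + 2)/16 + 3*I*sqrt(2 - sqrt(2))/16 in the final state. Key observation: the block from step 4 through step 11 cancels to the identity and can be dropped.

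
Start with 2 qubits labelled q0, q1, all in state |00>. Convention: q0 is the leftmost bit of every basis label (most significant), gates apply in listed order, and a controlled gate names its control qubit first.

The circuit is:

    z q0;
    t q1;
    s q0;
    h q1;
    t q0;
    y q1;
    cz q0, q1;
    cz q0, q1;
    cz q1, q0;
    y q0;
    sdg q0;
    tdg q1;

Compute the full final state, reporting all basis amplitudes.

After the circuit, the state carries amplitude 0 on |00>, 0 on |01>, -sqrt(2)*I/2 on |10>, sqrt(2)*exp(I*pi/4)/2 on |11>.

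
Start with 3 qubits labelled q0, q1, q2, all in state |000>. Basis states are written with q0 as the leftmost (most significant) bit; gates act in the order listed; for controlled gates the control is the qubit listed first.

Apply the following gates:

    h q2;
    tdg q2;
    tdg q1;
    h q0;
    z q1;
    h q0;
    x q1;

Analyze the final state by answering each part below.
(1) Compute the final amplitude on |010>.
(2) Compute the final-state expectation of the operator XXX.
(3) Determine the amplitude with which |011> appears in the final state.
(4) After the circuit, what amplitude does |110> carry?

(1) The final state's coefficient on |010> equals sqrt(2)/2.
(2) The observable XXX averages to 0.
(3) The amplitude on |011> is -sqrt(2)*exp(3*I*pi/4)/2.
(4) The amplitude on |110> is 0.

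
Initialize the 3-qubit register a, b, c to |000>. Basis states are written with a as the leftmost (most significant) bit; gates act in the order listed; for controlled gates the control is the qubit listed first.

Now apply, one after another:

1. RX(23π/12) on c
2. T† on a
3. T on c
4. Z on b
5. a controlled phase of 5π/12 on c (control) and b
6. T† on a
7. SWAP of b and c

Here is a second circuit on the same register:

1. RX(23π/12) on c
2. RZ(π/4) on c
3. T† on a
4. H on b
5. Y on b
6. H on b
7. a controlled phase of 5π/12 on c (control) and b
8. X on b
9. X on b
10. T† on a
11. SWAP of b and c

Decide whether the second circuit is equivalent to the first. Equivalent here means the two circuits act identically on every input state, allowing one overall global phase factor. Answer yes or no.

No: there is an input state on which the two circuits produce genuinely different outputs (not merely differing by a phase).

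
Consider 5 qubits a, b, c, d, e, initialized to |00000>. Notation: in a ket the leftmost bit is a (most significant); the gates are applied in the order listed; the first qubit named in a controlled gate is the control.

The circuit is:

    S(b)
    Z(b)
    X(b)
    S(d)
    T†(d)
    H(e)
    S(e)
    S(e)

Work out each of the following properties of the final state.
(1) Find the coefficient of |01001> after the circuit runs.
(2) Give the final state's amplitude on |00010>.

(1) The final state's coefficient on |01001> equals -sqrt(2)/2.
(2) |00010> carries amplitude 0 in the final state.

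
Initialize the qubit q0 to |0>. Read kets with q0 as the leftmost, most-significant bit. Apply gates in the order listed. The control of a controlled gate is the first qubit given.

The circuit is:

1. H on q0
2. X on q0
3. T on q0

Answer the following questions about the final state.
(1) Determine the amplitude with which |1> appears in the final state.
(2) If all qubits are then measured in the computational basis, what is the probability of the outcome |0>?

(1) |1> carries amplitude sqrt(2)*exp(I*pi/4)/2 in the final state.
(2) A full measurement returns |0> with probability 1/2.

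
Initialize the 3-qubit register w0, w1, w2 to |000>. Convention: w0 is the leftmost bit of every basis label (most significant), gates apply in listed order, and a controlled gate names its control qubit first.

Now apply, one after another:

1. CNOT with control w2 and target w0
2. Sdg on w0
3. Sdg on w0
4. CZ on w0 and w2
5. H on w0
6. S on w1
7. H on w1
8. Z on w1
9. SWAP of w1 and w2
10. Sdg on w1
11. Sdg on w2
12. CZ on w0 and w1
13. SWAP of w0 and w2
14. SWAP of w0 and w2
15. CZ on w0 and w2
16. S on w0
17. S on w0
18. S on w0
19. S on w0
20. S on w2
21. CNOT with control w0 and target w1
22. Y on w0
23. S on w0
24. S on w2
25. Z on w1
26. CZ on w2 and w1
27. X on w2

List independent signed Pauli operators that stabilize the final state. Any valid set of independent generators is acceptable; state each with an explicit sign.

One valid set of independent stabilizer generators is -XYI, +IIY, -ZZI (any independent generating set of the same group is equally correct). Key observation: gates 16-19 undo each other exactly, leaving only the rest of the circuit to track.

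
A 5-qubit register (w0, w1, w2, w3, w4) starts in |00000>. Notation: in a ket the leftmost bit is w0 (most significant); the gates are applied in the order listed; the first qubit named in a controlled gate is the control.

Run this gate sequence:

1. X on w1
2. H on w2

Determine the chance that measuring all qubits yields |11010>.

A full measurement returns |11010> with probability 0.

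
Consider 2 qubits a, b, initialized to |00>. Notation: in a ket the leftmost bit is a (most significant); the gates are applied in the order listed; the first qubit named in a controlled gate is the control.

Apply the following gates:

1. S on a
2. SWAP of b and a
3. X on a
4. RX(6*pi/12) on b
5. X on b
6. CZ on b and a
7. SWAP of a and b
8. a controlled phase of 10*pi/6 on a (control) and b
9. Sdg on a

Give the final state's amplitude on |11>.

The amplitude on |11> is sqrt(2)*exp(I*pi/6)/2.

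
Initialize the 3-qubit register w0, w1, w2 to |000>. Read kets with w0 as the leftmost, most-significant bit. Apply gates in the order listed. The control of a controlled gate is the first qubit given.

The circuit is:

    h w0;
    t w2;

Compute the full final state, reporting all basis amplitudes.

The final amplitudes are sqrt(2)/2 on |000>, sqrt(2)/2 on |100>, and 0 on every other basis state.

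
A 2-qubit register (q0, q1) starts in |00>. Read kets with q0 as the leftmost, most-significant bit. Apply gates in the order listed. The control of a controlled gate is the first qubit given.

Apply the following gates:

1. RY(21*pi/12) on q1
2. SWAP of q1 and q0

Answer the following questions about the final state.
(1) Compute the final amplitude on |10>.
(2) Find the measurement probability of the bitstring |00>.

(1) The final state's coefficient on |10> equals sqrt(2 - sqrt(2))/2.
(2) The probability of measuring |00> is sqrt(2)/4 + 1/2.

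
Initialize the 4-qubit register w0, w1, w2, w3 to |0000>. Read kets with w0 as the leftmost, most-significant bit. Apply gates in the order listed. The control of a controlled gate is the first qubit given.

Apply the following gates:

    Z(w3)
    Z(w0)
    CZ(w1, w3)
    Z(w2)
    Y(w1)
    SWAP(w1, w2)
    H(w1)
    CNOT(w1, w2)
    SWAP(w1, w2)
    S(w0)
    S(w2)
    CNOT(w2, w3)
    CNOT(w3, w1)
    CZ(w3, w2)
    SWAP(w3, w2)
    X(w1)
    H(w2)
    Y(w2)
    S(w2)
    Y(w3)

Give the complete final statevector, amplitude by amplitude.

The final amplitudes are 1/2 on |0000>, I/2 on |0001>, I/2 on |0010>, 1/2 on |0011>, and 0 on every other basis state.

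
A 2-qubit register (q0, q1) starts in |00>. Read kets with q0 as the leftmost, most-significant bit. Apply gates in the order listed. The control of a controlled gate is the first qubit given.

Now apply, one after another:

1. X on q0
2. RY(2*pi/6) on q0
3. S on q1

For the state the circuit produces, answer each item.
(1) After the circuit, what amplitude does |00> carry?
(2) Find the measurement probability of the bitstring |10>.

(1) |00> carries amplitude -1/2 in the final state.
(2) Outcome |10> occurs with probability 3/4.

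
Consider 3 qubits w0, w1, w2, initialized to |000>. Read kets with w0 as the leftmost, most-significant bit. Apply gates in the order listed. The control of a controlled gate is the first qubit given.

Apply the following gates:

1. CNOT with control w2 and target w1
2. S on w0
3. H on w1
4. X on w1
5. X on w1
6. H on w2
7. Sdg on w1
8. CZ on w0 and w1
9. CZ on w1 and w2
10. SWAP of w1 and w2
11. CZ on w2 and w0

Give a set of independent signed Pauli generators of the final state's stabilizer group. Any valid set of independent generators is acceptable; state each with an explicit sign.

The final state is stabilized by the group generated by +IXZ, -IZY, +ZII; other independent generating sets are equally valid. Key observation: gates 4-5 undo each other exactly, leaving only the rest of the circuit to track.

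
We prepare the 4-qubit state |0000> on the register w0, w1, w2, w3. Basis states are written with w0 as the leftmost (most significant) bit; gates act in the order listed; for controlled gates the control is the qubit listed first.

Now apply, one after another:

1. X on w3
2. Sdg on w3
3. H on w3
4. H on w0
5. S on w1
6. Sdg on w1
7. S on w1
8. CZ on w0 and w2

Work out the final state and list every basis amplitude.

The resulting statevector has amplitude -I/2 on |0000>, I/2 on |0001>, -I/2 on |1000>, I/2 on |1001>, and 0 on every other basis state.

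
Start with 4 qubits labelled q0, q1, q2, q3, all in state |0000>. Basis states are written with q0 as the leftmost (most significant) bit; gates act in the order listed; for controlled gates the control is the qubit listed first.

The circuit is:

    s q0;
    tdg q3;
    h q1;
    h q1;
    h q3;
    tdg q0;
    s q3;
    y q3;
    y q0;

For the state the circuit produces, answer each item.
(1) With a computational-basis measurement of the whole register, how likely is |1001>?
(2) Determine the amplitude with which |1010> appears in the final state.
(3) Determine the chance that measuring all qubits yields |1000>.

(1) A full measurement returns |1001> with probability 1/2. Key observation: gates 3-4 undo each other exactly, leaving only the rest of the circuit to track.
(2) |1010> carries amplitude 0 in the final state.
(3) A full measurement returns |1000> with probability 1/2.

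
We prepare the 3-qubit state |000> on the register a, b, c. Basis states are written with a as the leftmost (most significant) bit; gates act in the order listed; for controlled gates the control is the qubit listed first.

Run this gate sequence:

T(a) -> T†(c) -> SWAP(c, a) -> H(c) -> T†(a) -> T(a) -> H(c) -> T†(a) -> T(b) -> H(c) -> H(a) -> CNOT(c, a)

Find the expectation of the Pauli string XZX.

The expectation value of XZX is 1. Key observation: the block from step 4 through step 7 cancels to the identity and can be dropped.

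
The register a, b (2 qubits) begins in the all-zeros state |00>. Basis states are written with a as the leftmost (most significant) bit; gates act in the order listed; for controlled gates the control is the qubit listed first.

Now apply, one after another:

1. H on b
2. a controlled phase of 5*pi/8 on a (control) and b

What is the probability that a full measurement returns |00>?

The probability of measuring |00> is 1/2.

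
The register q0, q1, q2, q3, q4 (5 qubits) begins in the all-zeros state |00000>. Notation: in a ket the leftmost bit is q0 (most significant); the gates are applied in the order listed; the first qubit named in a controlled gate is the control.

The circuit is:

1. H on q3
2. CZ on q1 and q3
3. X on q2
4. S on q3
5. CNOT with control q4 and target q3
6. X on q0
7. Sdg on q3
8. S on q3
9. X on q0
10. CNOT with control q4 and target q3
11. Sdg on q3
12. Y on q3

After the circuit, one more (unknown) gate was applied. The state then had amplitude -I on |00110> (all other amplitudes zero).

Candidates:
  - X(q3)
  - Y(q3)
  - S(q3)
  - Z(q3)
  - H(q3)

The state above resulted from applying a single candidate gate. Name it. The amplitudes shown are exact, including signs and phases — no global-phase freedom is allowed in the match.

The unique candidate consistent with the amplitudes is H(q3).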